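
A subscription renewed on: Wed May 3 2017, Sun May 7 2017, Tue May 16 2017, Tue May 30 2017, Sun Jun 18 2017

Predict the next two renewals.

Intervals are 4, 9, 14, 19 days — an arithmetic progression with common difference 5.
Next gap: 24 days. Sun Jun 18 2017 + 24 days = Wed Jul 12 2017.
Next gap: 29 days. Wed Jul 12 2017 + 29 days = Thu Aug 10 2017.

Wed Jul 12 2017, Thu Aug 10 2017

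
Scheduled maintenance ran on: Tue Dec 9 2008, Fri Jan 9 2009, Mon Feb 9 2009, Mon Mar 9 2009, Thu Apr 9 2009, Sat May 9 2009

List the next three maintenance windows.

Gaps: 31, 31, 28, 31, 30 days — not constant. Every event is on the 9th of the month.
Pattern: the 9th of each month.
June 2009: Tue Jun 9 2009.
Next: July 2009 → Thu Jul 9 2009.
Next: August 2009 → Sun Aug 9 2009.

Tue Jun 9 2009, Thu Jul 9 2009, Sun Aug 9 2009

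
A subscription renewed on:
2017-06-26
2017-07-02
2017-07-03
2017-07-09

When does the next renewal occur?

The gap pattern 6, 1, 6 repeats every 2 events.
These are the Mondays and Sundays of each week.
Next Monday: 2017-07-10.

2017-07-10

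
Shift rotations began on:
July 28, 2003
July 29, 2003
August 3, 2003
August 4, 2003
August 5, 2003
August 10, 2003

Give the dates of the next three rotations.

Gaps: 1, 5, 1, 1, 5 days — not constant, but cyclic with period 3.
The events fall on every Monday, Tuesday and Sunday.
Next Monday: August 11, 2003.
Next Tuesday: August 12, 2003.
Next Sunday: August 17, 2003.

August 11, 2003; August 12, 2003; August 17, 2003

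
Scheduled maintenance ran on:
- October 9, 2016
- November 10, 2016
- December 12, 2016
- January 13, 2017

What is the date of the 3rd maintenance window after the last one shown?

April 19, 2017

Gaps between consecutive events: 32, 32, 32 days — a constant 32-day interval.
January 13, 2017 + 32 days = February 14, 2017.
February 14, 2017 + 32 days = March 18, 2017.
March 18, 2017 + 32 days = April 19, 2017.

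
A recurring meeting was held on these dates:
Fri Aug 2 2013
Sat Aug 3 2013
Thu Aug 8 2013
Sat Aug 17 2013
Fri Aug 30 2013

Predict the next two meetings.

Mon Sep 16 2013, Mon Oct 7 2013

Intervals are 1, 5, 9, 13 days — an arithmetic progression with common difference 4.
Next gap: 17 days. Fri Aug 30 2013 + 17 days = Mon Sep 16 2013.
Next gap: 21 days. Mon Sep 16 2013 + 21 days = Mon Oct 7 2013.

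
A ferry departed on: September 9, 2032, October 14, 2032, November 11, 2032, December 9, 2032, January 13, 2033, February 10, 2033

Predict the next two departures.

March 10, 2033; April 14, 2033

Gaps: 35, 28, 28, 35, 28 days — a mix of 28 and 35. Every date is a Thursday.
Each is the 2nd Thursday of its month.
2nd Thursday of March 2033: March 10, 2033.
2nd Thursday of April 2033: April 14, 2033.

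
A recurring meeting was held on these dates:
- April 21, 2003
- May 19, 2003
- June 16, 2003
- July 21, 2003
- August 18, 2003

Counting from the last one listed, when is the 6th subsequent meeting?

Gaps: 28, 28, 35, 28 days — a mix of 28 and 35. Every date is a Monday.
Each is the 3rd Monday of its month.
September 2003 — 3rd Monday is September 15, 2003.
3rd Monday of October 2003: October 20, 2003.
November 2003 — 3rd Monday is November 17, 2003.
3rd Monday of December 2003: December 15, 2003.
3rd Monday of January 2004: January 19, 2004.
February 2004 — 3rd Monday is February 16, 2004.

February 16, 2004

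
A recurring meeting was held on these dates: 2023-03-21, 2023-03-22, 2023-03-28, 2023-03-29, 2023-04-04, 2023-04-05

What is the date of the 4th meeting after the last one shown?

2023-04-19

The gap pattern 1, 6, 1, 6, 1 repeats every 2 events.
These are the Tuesdays and Wednesdays of each week.
The following Tuesday is 2023-04-11.
The following Wednesday is 2023-04-12.
Next Tuesday: 2023-04-18.
The following Wednesday is 2023-04-19.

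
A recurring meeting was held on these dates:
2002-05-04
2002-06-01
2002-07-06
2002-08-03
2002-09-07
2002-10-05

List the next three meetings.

All dates are Saturdays, 28, 35, 28, 35, 28 days apart.
Specifically, the 1st Saturday of each month.
1st Saturday of November 2002: 2002-11-02.
1st Saturday of December 2002: 2002-12-07.
January 2003 — 1st Saturday is 2003-01-04.

2002-11-02, 2002-12-07, 2003-01-04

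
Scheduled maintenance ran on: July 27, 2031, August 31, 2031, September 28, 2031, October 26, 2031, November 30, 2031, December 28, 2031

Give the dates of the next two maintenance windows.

January 25, 2032; February 29, 2032

All Sundays; the gaps (35, 28, 28, 35, 28) vary with month length.
This is the last Sunday of each month.
Last Sunday of January 2032: January 25, 2032.
February 2032 ends with Sunday February 29, 2032.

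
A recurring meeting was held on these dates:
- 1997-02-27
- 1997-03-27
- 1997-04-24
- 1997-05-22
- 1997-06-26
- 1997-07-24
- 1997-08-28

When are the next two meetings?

All dates are Thursdays, 28, 28, 28, 35, 28, 35 days apart.
Specifically, the 4th Thursday of each month.
September 1997 — 4th Thursday is 1997-09-25.
October 1997 — 4th Thursday is 1997-10-23.

1997-09-25, 1997-10-23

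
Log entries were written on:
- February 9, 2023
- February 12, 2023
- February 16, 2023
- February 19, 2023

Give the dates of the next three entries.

February 23, 2023; February 26, 2023; March 2, 2023

Gaps: 3, 4, 3 days — not constant, but cyclic with period 2.
The events fall on every Thursday and Sunday.
The following Thursday is February 23, 2023.
The following Sunday is February 26, 2023.
The following Thursday is March 2, 2023.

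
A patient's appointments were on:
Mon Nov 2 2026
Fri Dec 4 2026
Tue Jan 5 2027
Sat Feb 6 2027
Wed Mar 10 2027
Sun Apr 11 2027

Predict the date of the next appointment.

Gaps between consecutive events: 32, 32, 32, 32, 32 days — a constant 32-day interval.
Sun Apr 11 2027 + 32 days = Thu May 13 2027.

Thu May 13 2027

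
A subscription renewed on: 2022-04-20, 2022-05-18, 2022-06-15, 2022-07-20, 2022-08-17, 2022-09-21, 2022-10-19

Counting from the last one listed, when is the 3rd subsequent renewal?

These are Wednesdays at 28- or 35-day spacing (28, 28, 35, 28, 35, 28).
The pattern: 3rd Wednesday of the month.
November 2022 — 3rd Wednesday is 2022-11-16.
December 2022 — 3rd Wednesday is 2022-12-21.
January 2023 — 3rd Wednesday is 2023-01-18.

2023-01-18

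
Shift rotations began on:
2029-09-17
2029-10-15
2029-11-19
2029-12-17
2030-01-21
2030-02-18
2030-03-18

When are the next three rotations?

2030-04-15, 2030-05-20, 2030-06-17

All dates are Mondays, 28, 35, 28, 35, 28, 28 days apart.
Specifically, the 3rd Monday of each month.
3rd Monday of April 2030: 2030-04-15.
May 2030 — 3rd Monday is 2030-05-20.
June 2030 — 3rd Monday is 2030-06-17.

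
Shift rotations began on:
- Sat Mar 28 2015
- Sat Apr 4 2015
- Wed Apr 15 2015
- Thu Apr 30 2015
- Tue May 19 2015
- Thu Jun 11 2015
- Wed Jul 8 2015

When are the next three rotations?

The spacing grows by 4 each time: 7, 11, 15, 19, 23, 27 days.
Next gap: 31 days. Wed Jul 8 2015 + 31 days = Sat Aug 8 2015.
Next gap: 35 days. Sat Aug 8 2015 + 35 days = Sat Sep 12 2015.
Next gap: 39 days. Sat Sep 12 2015 + 39 days = Wed Oct 21 2015.

Sat Aug 8 2015, Sat Sep 12 2015, Wed Oct 21 2015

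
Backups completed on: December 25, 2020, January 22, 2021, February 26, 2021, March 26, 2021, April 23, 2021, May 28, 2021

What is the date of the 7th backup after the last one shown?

December 24, 2021

These are Fridays at 28- or 35-day spacing (28, 35, 28, 28, 35).
The pattern: 4th Friday of the month.
June 2021 — 4th Friday is June 25, 2021.
4th Friday of July 2021: July 23, 2021.
4th Friday of August 2021: August 27, 2021.
4th Friday of September 2021: September 24, 2021.
4th Friday of October 2021: October 22, 2021.
4th Friday of November 2021: November 26, 2021.
4th Friday of December 2021: December 24, 2021.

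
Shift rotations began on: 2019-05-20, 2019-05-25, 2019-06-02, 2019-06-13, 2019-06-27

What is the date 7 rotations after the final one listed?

Intervals are 5, 8, 11, 14 days — an arithmetic progression with common difference 3.
Next gap: 17 days. 2019-06-27 + 17 days = 2019-07-14.
Next gap: 20 days. 2019-07-14 + 20 days = 2019-08-03.
Next gap: 23 days. 2019-08-03 + 23 days = 2019-08-26.
Next gap: 26 days. 2019-08-26 + 26 days = 2019-09-21.
Next gap: 29 days. 2019-09-21 + 29 days = 2019-10-20.
Next gap: 32 days. 2019-10-20 + 32 days = 2019-11-21.
Next gap: 35 days. 2019-11-21 + 35 days = 2019-12-26.

2019-12-26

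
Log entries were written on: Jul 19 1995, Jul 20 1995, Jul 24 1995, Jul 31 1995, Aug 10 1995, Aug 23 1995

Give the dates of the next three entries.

Sep 8 1995, Sep 27 1995, Oct 19 1995

Intervals are 1, 4, 7, 10, 13 days — an arithmetic progression with common difference 3.
Next gap: 16 days. Aug 23 1995 + 16 days = Sep 8 1995.
Next gap: 19 days. Sep 8 1995 + 19 days = Sep 27 1995.
Next gap: 22 days. Sep 27 1995 + 22 days = Oct 19 1995.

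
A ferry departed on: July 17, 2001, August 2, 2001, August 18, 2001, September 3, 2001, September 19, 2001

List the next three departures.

The spacing is 16, 16, 16, 16 days — always 16 days.
September 19, 2001 + 16 days = October 5, 2001.
October 5, 2001 + 16 days = October 21, 2001.
October 21, 2001 + 16 days = November 6, 2001.

October 5, 2001; October 21, 2001; November 6, 2001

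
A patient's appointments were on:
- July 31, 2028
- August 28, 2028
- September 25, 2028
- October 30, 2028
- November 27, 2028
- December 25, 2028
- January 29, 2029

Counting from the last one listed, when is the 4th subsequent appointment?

May 28, 2029

All Mondays; the gaps (28, 28, 35, 28, 28, 35) vary with month length.
This is the last Monday of each month.
February 2029 ends with Monday February 26, 2029.
March 2029 ends with Monday March 26, 2029.
April 2029 ends with Monday April 30, 2029.
May 2029 ends with Monday May 28, 2029.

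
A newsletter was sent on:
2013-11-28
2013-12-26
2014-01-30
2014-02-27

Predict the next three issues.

These are Thursdays with 28, 35, 28-day gaps.
Each is the final Thursday of its month — 2014-01-30 is past the 28th, so '4th Thursday' doesn't fit.
March 2014 ends with Thursday 2014-03-27.
Last Thursday of April 2014: 2014-04-24.
Last Thursday of May 2014: 2014-05-29.

2014-03-27, 2014-04-24, 2014-05-29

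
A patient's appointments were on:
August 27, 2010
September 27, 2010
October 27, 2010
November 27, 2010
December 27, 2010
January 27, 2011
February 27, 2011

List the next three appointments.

Gaps: 31, 30, 31, 30, 31, 31 days — not constant. Every event is on the 27th of the month.
Pattern: the 27th of each month.
March 2011: March 27, 2011.
Next: April 2011 → April 27, 2011.
May 2011: May 27, 2011.

March 27, 2011; April 27, 2011; May 27, 2011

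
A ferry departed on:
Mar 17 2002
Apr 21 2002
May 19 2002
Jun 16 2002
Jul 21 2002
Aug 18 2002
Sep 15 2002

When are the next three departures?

Oct 20 2002, Nov 17 2002, Dec 15 2002

Gaps: 35, 28, 28, 35, 28, 28 days — a mix of 28 and 35. Every date is a Sunday.
Each is the 3rd Sunday of its month.
October 2002 — 3rd Sunday is Oct 20 2002.
November 2002 — 3rd Sunday is Nov 17 2002.
3rd Sunday of December 2002: Dec 15 2002.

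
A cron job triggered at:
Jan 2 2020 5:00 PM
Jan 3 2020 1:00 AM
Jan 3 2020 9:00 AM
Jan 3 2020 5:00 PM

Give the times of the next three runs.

Jan 4 2020 1:00 AM, Jan 4 2020 9:00 AM, Jan 4 2020 5:00 PM

Gaps: 8, 8, 8 hours — each event is 8 hours after the previous one.
Jan 3 2020 5:00 PM + 8 h = Jan 4 2020 1:00 AM.
Jan 4 2020 1:00 AM + 8 h = Jan 4 2020 9:00 AM.
Jan 4 2020 9:00 AM + 8 h = Jan 4 2020 5:00 PM.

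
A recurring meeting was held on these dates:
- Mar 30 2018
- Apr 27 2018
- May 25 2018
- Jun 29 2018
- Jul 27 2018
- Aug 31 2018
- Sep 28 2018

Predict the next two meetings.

Every date is a Friday; gaps 28, 28, 35, 28, 35, 28 days.
Each is the last Friday of its month (at least one falls on the 29th or later, ruling out '4th Friday').
October 2018 ends with Friday Oct 26 2018.
Last Friday of November 2018: Nov 30 2018.

Oct 26 2018, Nov 30 2018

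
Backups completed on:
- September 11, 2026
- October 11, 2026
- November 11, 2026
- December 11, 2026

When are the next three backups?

January 11, 2027; February 11, 2027; March 11, 2027

The day-of-month is always 11 (30, 31, 30 days between events).
So this recurs on the 11th of each month.
January 2027: January 11, 2027.
February 2027: February 11, 2027.
Next: March 2027 → March 11, 2027.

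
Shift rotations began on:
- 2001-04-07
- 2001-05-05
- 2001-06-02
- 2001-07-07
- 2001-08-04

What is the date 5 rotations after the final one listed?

2002-01-05

All dates are Saturdays, 28, 28, 35, 28 days apart.
Specifically, the 1st Saturday of each month.
September 2001 — 1st Saturday is 2001-09-01.
October 2001 — 1st Saturday is 2001-10-06.
1st Saturday of November 2001: 2001-11-03.
December 2001 — 1st Saturday is 2001-12-01.
1st Saturday of January 2002: 2002-01-05.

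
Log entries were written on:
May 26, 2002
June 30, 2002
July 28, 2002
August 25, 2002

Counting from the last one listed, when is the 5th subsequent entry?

These are Sundays with 35, 28, 28-day gaps.
Each is the final Sunday of its month — June 30, 2002 is past the 28th, so '4th Sunday' doesn't fit.
Last Sunday of September 2002: September 29, 2002.
Last Sunday of October 2002: October 27, 2002.
November 2002 ends with Sunday November 24, 2002.
December 2002 ends with Sunday December 29, 2002.
January 2003 ends with Sunday January 26, 2003.

January 26, 2003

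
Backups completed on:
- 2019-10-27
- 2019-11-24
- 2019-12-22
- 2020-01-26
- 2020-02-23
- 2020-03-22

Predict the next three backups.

All dates are Sundays, 28, 28, 35, 28, 28 days apart.
Specifically, the 4th Sunday of each month.
4th Sunday of April 2020: 2020-04-26.
4th Sunday of May 2020: 2020-05-24.
June 2020 — 4th Sunday is 2020-06-28.

2020-04-26, 2020-05-24, 2020-06-28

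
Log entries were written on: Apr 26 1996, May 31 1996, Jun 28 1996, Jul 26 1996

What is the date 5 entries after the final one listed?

Every date is a Friday; gaps 35, 28, 28 days.
Each is the last Friday of its month (at least one falls on the 29th or later, ruling out '4th Friday').
August 1996 ends with Friday Aug 30 1996.
Last Friday of September 1996: Sep 27 1996.
Last Friday of October 1996: Oct 25 1996.
November 1996 ends with Friday Nov 29 1996.
December 1996 ends with Friday Dec 27 1996.

Dec 27 1996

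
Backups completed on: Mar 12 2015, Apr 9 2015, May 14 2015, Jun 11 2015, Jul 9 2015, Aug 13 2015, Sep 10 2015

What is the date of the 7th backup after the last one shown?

Apr 14 2016

These are Thursdays at 28- or 35-day spacing (28, 35, 28, 28, 35, 28).
The pattern: 2nd Thursday of the month.
2nd Thursday of October 2015: Oct 8 2015.
November 2015 — 2nd Thursday is Nov 12 2015.
December 2015 — 2nd Thursday is Dec 10 2015.
2nd Thursday of January 2016: Jan 14 2016.
February 2016 — 2nd Thursday is Feb 11 2016.
2nd Thursday of March 2016: Mar 10 2016.
April 2016 — 2nd Thursday is Apr 14 2016.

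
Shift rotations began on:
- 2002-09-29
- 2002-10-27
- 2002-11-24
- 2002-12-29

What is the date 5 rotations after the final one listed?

2003-05-25

All Sundays; the gaps (28, 28, 35) vary with month length.
This is the last Sunday of each month.
January 2003 ends with Sunday 2003-01-26.
February 2003 ends with Sunday 2003-02-23.
Last Sunday of March 2003: 2003-03-30.
Last Sunday of April 2003: 2003-04-27.
May 2003 ends with Sunday 2003-05-25.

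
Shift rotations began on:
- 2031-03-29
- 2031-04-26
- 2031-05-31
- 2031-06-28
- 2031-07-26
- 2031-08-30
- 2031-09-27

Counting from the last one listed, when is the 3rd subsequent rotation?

2031-12-27

Every date is a Saturday; gaps 28, 35, 28, 28, 35, 28 days.
Each is the last Saturday of its month (at least one falls on the 29th or later, ruling out '4th Saturday').
Last Saturday of October 2031: 2031-10-25.
November 2031 ends with Saturday 2031-11-29.
Last Saturday of December 2031: 2031-12-27.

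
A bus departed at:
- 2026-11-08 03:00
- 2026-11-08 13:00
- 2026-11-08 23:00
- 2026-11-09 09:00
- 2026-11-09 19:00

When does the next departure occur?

The interval is a steady 10 hours (10, 10, 10, 10).
2026-11-09 19:00 + 10 h = 2026-11-10 05:00.

2026-11-10 05:00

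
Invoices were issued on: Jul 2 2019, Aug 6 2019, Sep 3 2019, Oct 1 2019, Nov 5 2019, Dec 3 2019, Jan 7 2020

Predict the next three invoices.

Feb 4 2020, Mar 3 2020, Apr 7 2020

These are Tuesdays at 28- or 35-day spacing (35, 28, 28, 35, 28, 35).
The pattern: 1st Tuesday of the month.
1st Tuesday of February 2020: Feb 4 2020.
1st Tuesday of March 2020: Mar 3 2020.
1st Tuesday of April 2020: Apr 7 2020.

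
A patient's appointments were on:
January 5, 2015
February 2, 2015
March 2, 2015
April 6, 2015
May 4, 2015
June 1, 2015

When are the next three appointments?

July 6, 2015; August 3, 2015; September 7, 2015

Gaps: 28, 28, 35, 28, 28 days — a mix of 28 and 35. Every date is a Monday.
Each is the 1st Monday of its month.
July 2015 — 1st Monday is July 6, 2015.
August 2015 — 1st Monday is August 3, 2015.
1st Monday of September 2015: September 7, 2015.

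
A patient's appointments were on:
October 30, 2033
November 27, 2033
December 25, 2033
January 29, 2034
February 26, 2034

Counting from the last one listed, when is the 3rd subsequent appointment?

All Sundays; the gaps (28, 28, 35, 28) vary with month length.
This is the last Sunday of each month.
Last Sunday of March 2034: March 26, 2034.
Last Sunday of April 2034: April 30, 2034.
Last Sunday of May 2034: May 28, 2034.

May 28, 2034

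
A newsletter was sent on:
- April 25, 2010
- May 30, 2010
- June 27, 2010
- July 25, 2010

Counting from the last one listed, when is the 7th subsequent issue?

February 27, 2011

Every date is a Sunday; gaps 35, 28, 28 days.
Each is the last Sunday of its month (at least one falls on the 29th or later, ruling out '4th Sunday').
August 2010 ends with Sunday August 29, 2010.
Last Sunday of September 2010: September 26, 2010.
Last Sunday of October 2010: October 31, 2010.
Last Sunday of November 2010: November 28, 2010.
Last Sunday of December 2010: December 26, 2010.
January 2011 ends with Sunday January 30, 2011.
February 2011 ends with Sunday February 27, 2011.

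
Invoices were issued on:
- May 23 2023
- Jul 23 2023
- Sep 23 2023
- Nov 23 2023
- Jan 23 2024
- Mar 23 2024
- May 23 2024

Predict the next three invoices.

Each date is the 23rd; the gaps (61, 62, 61, 61, 60, 61) track the month lengths.
The rule is the 23rd of every 2 months.
July 2024: Jul 23 2024.
Next: September 2024 → Sep 23 2024.
Next: November 2024 → Nov 23 2024.

Jul 23 2024, Sep 23 2024, Nov 23 2024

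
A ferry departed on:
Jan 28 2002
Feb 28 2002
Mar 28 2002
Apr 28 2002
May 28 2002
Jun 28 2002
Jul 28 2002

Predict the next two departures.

The day-of-month is always 28 (31, 28, 31, 30, 31, 30 days between events).
So this recurs on the 28th of each month.
Next: August 2002 → Aug 28 2002.
September 2002: Sep 28 2002.

Aug 28 2002, Sep 28 2002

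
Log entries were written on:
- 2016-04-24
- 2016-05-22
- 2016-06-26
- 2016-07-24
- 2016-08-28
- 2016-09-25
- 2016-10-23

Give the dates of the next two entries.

All dates are Sundays, 28, 35, 28, 35, 28, 28 days apart.
Specifically, the 4th Sunday of each month.
November 2016 — 4th Sunday is 2016-11-27.
December 2016 — 4th Sunday is 2016-12-25.

2016-11-27, 2016-12-25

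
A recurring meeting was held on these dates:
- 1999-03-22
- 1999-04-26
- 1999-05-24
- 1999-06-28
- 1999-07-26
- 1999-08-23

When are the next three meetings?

Gaps: 35, 28, 35, 28, 28 days — a mix of 28 and 35. Every date is a Monday.
Each is the 4th Monday of its month.
4th Monday of September 1999: 1999-09-27.
October 1999 — 4th Monday is 1999-10-25.
4th Monday of November 1999: 1999-11-22.

1999-09-27, 1999-10-25, 1999-11-22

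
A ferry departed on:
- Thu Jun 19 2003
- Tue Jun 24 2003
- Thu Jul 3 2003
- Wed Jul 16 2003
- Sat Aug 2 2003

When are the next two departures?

Sat Aug 23 2003, Wed Sep 17 2003

The spacing grows by 4 each time: 5, 9, 13, 17 days.
Next gap: 21 days. Sat Aug 2 2003 + 21 days = Sat Aug 23 2003.
Next gap: 25 days. Sat Aug 23 2003 + 25 days = Wed Sep 17 2003.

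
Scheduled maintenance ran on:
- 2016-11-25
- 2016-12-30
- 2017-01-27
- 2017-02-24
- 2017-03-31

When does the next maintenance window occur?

Every date is a Friday; gaps 35, 28, 28, 35 days.
Each is the last Friday of its month (at least one falls on the 29th or later, ruling out '4th Friday').
Last Friday of April 2017: 2017-04-28.

2017-04-28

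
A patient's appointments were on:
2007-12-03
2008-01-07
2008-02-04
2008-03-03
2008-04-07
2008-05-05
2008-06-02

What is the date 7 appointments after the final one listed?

2009-01-05

All dates are Mondays, 35, 28, 28, 35, 28, 28 days apart.
Specifically, the 1st Monday of each month.
1st Monday of July 2008: 2008-07-07.
1st Monday of August 2008: 2008-08-04.
1st Monday of September 2008: 2008-09-01.
1st Monday of October 2008: 2008-10-06.
November 2008 — 1st Monday is 2008-11-03.
1st Monday of December 2008: 2008-12-01.
1st Monday of January 2009: 2009-01-05.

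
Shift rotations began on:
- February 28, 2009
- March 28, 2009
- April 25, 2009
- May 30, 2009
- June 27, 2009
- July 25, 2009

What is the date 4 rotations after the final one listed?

November 28, 2009

Every date is a Saturday; gaps 28, 28, 35, 28, 28 days.
Each is the last Saturday of its month (at least one falls on the 29th or later, ruling out '4th Saturday').
Last Saturday of August 2009: August 29, 2009.
September 2009 ends with Saturday September 26, 2009.
October 2009 ends with Saturday October 31, 2009.
November 2009 ends with Saturday November 28, 2009.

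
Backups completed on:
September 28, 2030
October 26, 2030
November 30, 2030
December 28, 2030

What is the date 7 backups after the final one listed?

Every date is a Saturday; gaps 28, 35, 28 days.
Each is the last Saturday of its month (at least one falls on the 29th or later, ruling out '4th Saturday').
January 2031 ends with Saturday January 25, 2031.
February 2031 ends with Saturday February 22, 2031.
Last Saturday of March 2031: March 29, 2031.
Last Saturday of April 2031: April 26, 2031.
Last Saturday of May 2031: May 31, 2031.
Last Saturday of June 2031: June 28, 2031.
July 2031 ends with Saturday July 26, 2031.

July 26, 2031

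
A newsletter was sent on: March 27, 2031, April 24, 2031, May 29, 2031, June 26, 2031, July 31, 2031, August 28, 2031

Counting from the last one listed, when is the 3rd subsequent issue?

November 27, 2031

These are Thursdays with 28, 35, 28, 35, 28-day gaps.
Each is the final Thursday of its month — May 29, 2031 is past the 28th, so '4th Thursday' doesn't fit.
September 2031 ends with Thursday September 25, 2031.
Last Thursday of October 2031: October 30, 2031.
November 2031 ends with Thursday November 27, 2031.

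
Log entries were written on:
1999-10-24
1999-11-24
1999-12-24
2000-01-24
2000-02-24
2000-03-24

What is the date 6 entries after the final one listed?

2000-09-24

The day-of-month is always 24 (31, 30, 31, 31, 29 days between events).
So this recurs on the 24th of each month.
April 2000: 2000-04-24.
May 2000: 2000-05-24.
Next: June 2000 → 2000-06-24.
July 2000: 2000-07-24.
Next: August 2000 → 2000-08-24.
September 2000: 2000-09-24.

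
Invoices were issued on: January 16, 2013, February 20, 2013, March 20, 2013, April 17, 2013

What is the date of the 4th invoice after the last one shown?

All dates are Wednesdays, 35, 28, 28 days apart.
Specifically, the 3rd Wednesday of each month.
May 2013 — 3rd Wednesday is May 15, 2013.
June 2013 — 3rd Wednesday is June 19, 2013.
3rd Wednesday of July 2013: July 17, 2013.
August 2013 — 3rd Wednesday is August 21, 2013.

August 21, 2013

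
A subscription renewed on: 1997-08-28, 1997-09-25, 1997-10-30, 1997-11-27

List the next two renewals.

1997-12-25, 1998-01-29

These are Thursdays with 28, 35, 28-day gaps.
Each is the final Thursday of its month — 1997-10-30 is past the 28th, so '4th Thursday' doesn't fit.
Last Thursday of December 1997: 1997-12-25.
Last Thursday of January 1998: 1998-01-29.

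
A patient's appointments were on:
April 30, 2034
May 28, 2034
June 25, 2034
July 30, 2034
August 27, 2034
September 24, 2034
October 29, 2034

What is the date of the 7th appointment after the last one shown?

May 27, 2035

All Sundays; the gaps (28, 28, 35, 28, 28, 35) vary with month length.
This is the last Sunday of each month.
Last Sunday of November 2034: November 26, 2034.
December 2034 ends with Sunday December 31, 2034.
Last Sunday of January 2035: January 28, 2035.
Last Sunday of February 2035: February 25, 2035.
March 2035 ends with Sunday March 25, 2035.
April 2035 ends with Sunday April 29, 2035.
Last Sunday of May 2035: May 27, 2035.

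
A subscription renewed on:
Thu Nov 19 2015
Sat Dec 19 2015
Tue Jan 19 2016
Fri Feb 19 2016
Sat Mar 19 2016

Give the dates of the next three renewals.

Tue Apr 19 2016, Thu May 19 2016, Sun Jun 19 2016

Gaps: 30, 31, 31, 29 days — not constant. Every event is on the 19th of the month.
Pattern: the 19th of each month.
Next: April 2016 → Tue Apr 19 2016.
May 2016: Thu May 19 2016.
June 2016: Sun Jun 19 2016.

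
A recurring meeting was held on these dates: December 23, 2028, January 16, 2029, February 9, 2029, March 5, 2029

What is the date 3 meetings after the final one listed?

Every event comes 24 days after the last (24, 24, 24).
March 5, 2029 + 24 days = March 29, 2029.
March 29, 2029 + 24 days = April 22, 2029.
April 22, 2029 + 24 days = May 16, 2029.

May 16, 2029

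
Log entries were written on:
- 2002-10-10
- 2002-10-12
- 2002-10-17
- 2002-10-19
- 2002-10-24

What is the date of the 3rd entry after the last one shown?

2002-11-02

The gap pattern 2, 5, 2, 5 repeats every 2 events.
These are the Thursdays and Saturdays of each week.
The following Saturday is 2002-10-26.
Next Thursday: 2002-10-31.
The following Saturday is 2002-11-02.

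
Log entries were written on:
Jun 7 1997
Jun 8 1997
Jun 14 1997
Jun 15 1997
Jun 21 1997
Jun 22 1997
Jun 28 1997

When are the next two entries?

Jun 29 1997, Jul 5 1997

Gaps: 1, 6, 1, 6, 1, 6 days — not constant, but cyclic with period 2.
The events fall on every Saturday and Sunday.
The following Sunday is Jun 29 1997.
The following Saturday is Jul 5 1997.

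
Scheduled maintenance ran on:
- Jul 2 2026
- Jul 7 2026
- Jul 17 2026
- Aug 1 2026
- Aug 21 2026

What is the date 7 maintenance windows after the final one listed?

May 28 2027

Gaps: 5, 10, 15, 20 days — each gap is 5 larger than the previous one.
Next gap: 25 days. Aug 21 2026 + 25 days = Sep 15 2026.
Next gap: 30 days. Sep 15 2026 + 30 days = Oct 15 2026.
Next gap: 35 days. Oct 15 2026 + 35 days = Nov 19 2026.
Next gap: 40 days. Nov 19 2026 + 40 days = Dec 29 2026.
Next gap: 45 days. Dec 29 2026 + 45 days = Feb 12 2027.
Next gap: 50 days. Feb 12 2027 + 50 days = Apr 3 2027.
Next gap: 55 days. Apr 3 2027 + 55 days = May 28 2027.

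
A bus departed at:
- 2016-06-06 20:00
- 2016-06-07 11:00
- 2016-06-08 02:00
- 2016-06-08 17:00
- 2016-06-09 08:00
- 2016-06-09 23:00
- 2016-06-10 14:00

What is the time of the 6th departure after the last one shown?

2016-06-14 08:00

Spacing: 15, 15, 15, 15, 15, 15 h — constant 15 h.
2016-06-10 14:00 + 15 h = 2016-06-11 05:00.
2016-06-11 05:00 + 15 h = 2016-06-11 20:00.
2016-06-11 20:00 + 15 h = 2016-06-12 11:00.
2016-06-12 11:00 + 15 h = 2016-06-13 02:00.
2016-06-13 02:00 + 15 h = 2016-06-13 17:00.
2016-06-13 17:00 + 15 h = 2016-06-14 08:00.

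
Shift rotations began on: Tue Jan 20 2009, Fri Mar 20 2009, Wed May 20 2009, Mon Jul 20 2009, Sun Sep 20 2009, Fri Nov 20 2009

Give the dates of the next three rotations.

Each date is the 20th; the gaps (59, 61, 61, 62, 61) track the month lengths.
The rule is the 20th of every 2 months.
January 2010: Wed Jan 20 2010.
Next: March 2010 → Sat Mar 20 2010.
May 2010: Thu May 20 2010.

Wed Jan 20 2010, Sat Mar 20 2010, Thu May 20 2010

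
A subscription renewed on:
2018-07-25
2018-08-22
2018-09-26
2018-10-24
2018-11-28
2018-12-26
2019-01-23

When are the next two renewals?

2019-02-27, 2019-03-27

All dates are Wednesdays, 28, 35, 28, 35, 28, 28 days apart.
Specifically, the 4th Wednesday of each month.
4th Wednesday of February 2019: 2019-02-27.
March 2019 — 4th Wednesday is 2019-03-27.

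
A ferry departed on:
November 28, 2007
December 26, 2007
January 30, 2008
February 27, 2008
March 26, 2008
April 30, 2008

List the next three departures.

Every date is a Wednesday; gaps 28, 35, 28, 28, 35 days.
Each is the last Wednesday of its month (at least one falls on the 29th or later, ruling out '4th Wednesday').
May 2008 ends with Wednesday May 28, 2008.
June 2008 ends with Wednesday June 25, 2008.
July 2008 ends with Wednesday July 30, 2008.

May 28, 2008; June 25, 2008; July 30, 2008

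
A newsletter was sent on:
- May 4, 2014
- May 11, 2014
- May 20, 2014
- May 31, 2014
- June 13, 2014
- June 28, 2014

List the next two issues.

Gaps: 7, 9, 11, 13, 15 days — each gap is 2 larger than the previous one.
Next gap: 17 days. June 28, 2014 + 17 days = July 15, 2014.
Next gap: 19 days. July 15, 2014 + 19 days = August 3, 2014.

July 15, 2014; August 3, 2014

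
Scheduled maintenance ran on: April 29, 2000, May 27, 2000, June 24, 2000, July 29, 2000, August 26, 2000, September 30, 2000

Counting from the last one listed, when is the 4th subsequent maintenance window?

These are Saturdays with 28, 28, 35, 28, 35-day gaps.
Each is the final Saturday of its month — April 29, 2000 is past the 28th, so '4th Saturday' doesn't fit.
Last Saturday of October 2000: October 28, 2000.
November 2000 ends with Saturday November 25, 2000.
December 2000 ends with Saturday December 30, 2000.
Last Saturday of January 2001: January 27, 2001.

January 27, 2001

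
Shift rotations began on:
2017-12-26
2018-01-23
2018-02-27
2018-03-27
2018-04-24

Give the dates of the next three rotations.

2018-05-22, 2018-06-26, 2018-07-24

All dates are Tuesdays, 28, 35, 28, 28 days apart.
Specifically, the 4th Tuesday of each month.
4th Tuesday of May 2018: 2018-05-22.
4th Tuesday of June 2018: 2018-06-26.
4th Tuesday of July 2018: 2018-07-24.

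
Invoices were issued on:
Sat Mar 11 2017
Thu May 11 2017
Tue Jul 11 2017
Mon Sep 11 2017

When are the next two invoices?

The day-of-month is always 11 (61, 61, 62 days between events).
So this recurs on the 11th of every 2 months.
Next: November 2017 → Sat Nov 11 2017.
January 2018: Thu Jan 11 2018.

Sat Nov 11 2017, Thu Jan 11 2018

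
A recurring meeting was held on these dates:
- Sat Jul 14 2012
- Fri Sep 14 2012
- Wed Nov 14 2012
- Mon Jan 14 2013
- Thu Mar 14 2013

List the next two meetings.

Gaps: 62, 61, 61, 59 days — not constant. Every event is on the 14th of the month.
Pattern: the 14th of every 2 months.
May 2013: Tue May 14 2013.
July 2013: Sun Jul 14 2013.

Tue May 14 2013, Sun Jul 14 2013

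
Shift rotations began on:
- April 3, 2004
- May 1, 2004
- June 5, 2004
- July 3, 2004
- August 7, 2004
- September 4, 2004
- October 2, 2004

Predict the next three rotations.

November 6, 2004; December 4, 2004; January 1, 2005

All dates are Saturdays, 28, 35, 28, 35, 28, 28 days apart.
Specifically, the 1st Saturday of each month.
November 2004 — 1st Saturday is November 6, 2004.
December 2004 — 1st Saturday is December 4, 2004.
1st Saturday of January 2005: January 1, 2005.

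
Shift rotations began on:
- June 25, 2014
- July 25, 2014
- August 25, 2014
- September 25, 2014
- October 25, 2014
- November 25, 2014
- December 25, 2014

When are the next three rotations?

January 25, 2015; February 25, 2015; March 25, 2015

The day-of-month is always 25 (30, 31, 31, 30, 31, 30 days between events).
So this recurs on the 25th of each month.
Next: January 2015 → January 25, 2015.
February 2015: February 25, 2015.
Next: March 2015 → March 25, 2015.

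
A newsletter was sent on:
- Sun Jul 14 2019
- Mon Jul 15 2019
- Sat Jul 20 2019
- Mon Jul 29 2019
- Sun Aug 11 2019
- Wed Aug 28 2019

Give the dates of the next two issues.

Intervals are 1, 5, 9, 13, 17 days — an arithmetic progression with common difference 4.
Next gap: 21 days. Wed Aug 28 2019 + 21 days = Wed Sep 18 2019.
Next gap: 25 days. Wed Sep 18 2019 + 25 days = Sun Oct 13 2019.

Wed Sep 18 2019, Sun Oct 13 2019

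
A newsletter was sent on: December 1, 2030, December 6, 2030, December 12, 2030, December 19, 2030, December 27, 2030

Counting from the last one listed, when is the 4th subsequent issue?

Intervals are 5, 6, 7, 8 days — an arithmetic progression with common difference 1.
Next gap: 9 days. December 27, 2030 + 9 days = January 5, 2031.
Next gap: 10 days. January 5, 2031 + 10 days = January 15, 2031.
Next gap: 11 days. January 15, 2031 + 11 days = January 26, 2031.
Next gap: 12 days. January 26, 2031 + 12 days = February 7, 2031.

February 7, 2031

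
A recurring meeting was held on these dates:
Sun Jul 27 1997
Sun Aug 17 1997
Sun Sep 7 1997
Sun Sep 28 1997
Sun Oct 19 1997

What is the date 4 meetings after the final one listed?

Sun Jan 11 1998

Gaps between consecutive events: 21, 21, 21, 21 days — a constant 21-day interval.
Sun Oct 19 1997 + 21 days = Sun Nov 9 1997.
Sun Nov 9 1997 + 21 days = Sun Nov 30 1997.
Sun Nov 30 1997 + 21 days = Sun Dec 21 1997.
Sun Dec 21 1997 + 21 days = Sun Jan 11 1998.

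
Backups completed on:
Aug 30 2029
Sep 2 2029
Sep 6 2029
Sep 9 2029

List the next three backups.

Sep 13 2029, Sep 16 2029, Sep 20 2029

Every event lands on a Thursday or Sunday (gaps cycle 3, 4, 3).
So the schedule is: every Thursday and Sunday.
Next Thursday: Sep 13 2029.
Next Sunday: Sep 16 2029.
The following Thursday is Sep 20 2029.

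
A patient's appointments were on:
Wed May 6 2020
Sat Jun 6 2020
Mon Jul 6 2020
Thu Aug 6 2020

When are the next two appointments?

Gaps: 31, 30, 31 days — not constant. Every event is on the 6th of the month.
Pattern: the 6th of each month.
Next: September 2020 → Sun Sep 6 2020.
October 2020: Tue Oct 6 2020.

Sun Sep 6 2020, Tue Oct 6 2020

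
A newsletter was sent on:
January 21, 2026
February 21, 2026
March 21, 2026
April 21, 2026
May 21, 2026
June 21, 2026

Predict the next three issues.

July 21, 2026; August 21, 2026; September 21, 2026

The day-of-month is always 21 (31, 28, 31, 30, 31 days between events).
So this recurs on the 21st of each month.
July 2026: July 21, 2026.
August 2026: August 21, 2026.
September 2026: September 21, 2026.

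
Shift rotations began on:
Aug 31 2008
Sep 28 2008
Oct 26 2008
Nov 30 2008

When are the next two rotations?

Dec 28 2008, Jan 25 2009

Every date is a Sunday; gaps 28, 28, 35 days.
Each is the last Sunday of its month (at least one falls on the 29th or later, ruling out '4th Sunday').
Last Sunday of December 2008: Dec 28 2008.
Last Sunday of January 2009: Jan 25 2009.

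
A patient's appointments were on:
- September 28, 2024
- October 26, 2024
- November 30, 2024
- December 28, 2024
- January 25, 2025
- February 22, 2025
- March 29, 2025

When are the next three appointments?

These are Saturdays with 28, 35, 28, 28, 28, 35-day gaps.
Each is the final Saturday of its month — November 30, 2024 is past the 28th, so '4th Saturday' doesn't fit.
April 2025 ends with Saturday April 26, 2025.
Last Saturday of May 2025: May 31, 2025.
June 2025 ends with Saturday June 28, 2025.

April 26, 2025; May 31, 2025; June 28, 2025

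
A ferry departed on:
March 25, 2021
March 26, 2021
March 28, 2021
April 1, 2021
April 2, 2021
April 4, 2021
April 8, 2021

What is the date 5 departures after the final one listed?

April 18, 2021

Every event lands on a Thursday or Friday or Sunday (gaps cycle 1, 2, 4, 1, 2, 4).
So the schedule is: every Thursday, Friday and Sunday.
The following Friday is April 9, 2021.
Next Sunday: April 11, 2021.
Next Thursday: April 15, 2021.
The following Friday is April 16, 2021.
Next Sunday: April 18, 2021.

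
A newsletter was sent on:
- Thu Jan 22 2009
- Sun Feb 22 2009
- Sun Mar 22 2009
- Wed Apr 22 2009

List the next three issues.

Each date is the 22nd; the gaps (31, 28, 31) track the month lengths.
The rule is the 22nd of each month.
Next: May 2009 → Fri May 22 2009.
June 2009: Mon Jun 22 2009.
Next: July 2009 → Wed Jul 22 2009.

Fri May 22 2009, Mon Jun 22 2009, Wed Jul 22 2009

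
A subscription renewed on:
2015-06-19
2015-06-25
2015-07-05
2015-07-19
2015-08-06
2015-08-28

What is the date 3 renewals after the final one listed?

2015-11-26

Gaps: 6, 10, 14, 18, 22 days — each gap is 4 larger than the previous one.
Next gap: 26 days. 2015-08-28 + 26 days = 2015-09-23.
Next gap: 30 days. 2015-09-23 + 30 days = 2015-10-23.
Next gap: 34 days. 2015-10-23 + 34 days = 2015-11-26.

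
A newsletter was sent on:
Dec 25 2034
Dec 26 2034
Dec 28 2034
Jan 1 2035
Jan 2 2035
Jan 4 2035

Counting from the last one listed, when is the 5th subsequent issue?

The gap pattern 1, 2, 4, 1, 2 repeats every 3 events.
These are the Mondays, Tuesdays and Thursdays of each week.
Next Monday: Jan 8 2035.
The following Tuesday is Jan 9 2035.
The following Thursday is Jan 11 2035.
Next Monday: Jan 15 2035.
The following Tuesday is Jan 16 2035.

Jan 16 2035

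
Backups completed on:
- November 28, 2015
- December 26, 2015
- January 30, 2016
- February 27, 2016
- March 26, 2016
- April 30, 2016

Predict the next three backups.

May 28, 2016; June 25, 2016; July 30, 2016

These are Saturdays with 28, 35, 28, 28, 35-day gaps.
Each is the final Saturday of its month — January 30, 2016 is past the 28th, so '4th Saturday' doesn't fit.
Last Saturday of May 2016: May 28, 2016.
June 2016 ends with Saturday June 25, 2016.
July 2016 ends with Saturday July 30, 2016.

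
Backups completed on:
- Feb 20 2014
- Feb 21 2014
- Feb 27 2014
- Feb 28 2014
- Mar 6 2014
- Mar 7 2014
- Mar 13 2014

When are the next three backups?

Gaps: 1, 6, 1, 6, 1, 6 days — not constant, but cyclic with period 2.
The events fall on every Thursday and Friday.
Next Friday: Mar 14 2014.
Next Thursday: Mar 20 2014.
The following Friday is Mar 21 2014.

Mar 14 2014, Mar 20 2014, Mar 21 2014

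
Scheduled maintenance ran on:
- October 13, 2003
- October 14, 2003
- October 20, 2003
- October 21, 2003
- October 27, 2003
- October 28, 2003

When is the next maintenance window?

Every event lands on a Monday or Tuesday (gaps cycle 1, 6, 1, 6, 1).
So the schedule is: every Monday and Tuesday.
The following Monday is November 3, 2003.

November 3, 2003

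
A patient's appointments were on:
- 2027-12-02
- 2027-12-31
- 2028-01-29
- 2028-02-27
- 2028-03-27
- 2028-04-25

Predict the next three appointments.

2028-05-24, 2028-06-22, 2028-07-21

The spacing is 29, 29, 29, 29, 29 days — always 29 days.
2028-04-25 + 29 days = 2028-05-24.
2028-05-24 + 29 days = 2028-06-22.
2028-06-22 + 29 days = 2028-07-21.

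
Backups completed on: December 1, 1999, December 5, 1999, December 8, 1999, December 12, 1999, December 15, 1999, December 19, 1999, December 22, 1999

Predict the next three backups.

December 26, 1999; December 29, 1999; January 2, 2000

Every event lands on a Wednesday or Sunday (gaps cycle 4, 3, 4, 3, 4, 3).
So the schedule is: every Wednesday and Sunday.
Next Sunday: December 26, 1999.
The following Wednesday is December 29, 1999.
The following Sunday is January 2, 2000.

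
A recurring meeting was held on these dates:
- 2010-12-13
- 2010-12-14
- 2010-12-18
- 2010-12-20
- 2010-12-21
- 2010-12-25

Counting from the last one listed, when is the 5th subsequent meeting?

Every event lands on a Monday or Tuesday or Saturday (gaps cycle 1, 4, 2, 1, 4).
So the schedule is: every Monday, Tuesday and Saturday.
The following Monday is 2010-12-27.
Next Tuesday: 2010-12-28.
The following Saturday is 2011-01-01.
Next Monday: 2011-01-03.
The following Tuesday is 2011-01-04.

2011-01-04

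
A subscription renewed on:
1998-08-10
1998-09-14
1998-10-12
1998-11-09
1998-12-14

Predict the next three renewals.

1999-01-11, 1999-02-08, 1999-03-08

These are Mondays at 28- or 35-day spacing (35, 28, 28, 35).
The pattern: 2nd Monday of the month.
2nd Monday of January 1999: 1999-01-11.
February 1999 — 2nd Monday is 1999-02-08.
2nd Monday of March 1999: 1999-03-08.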